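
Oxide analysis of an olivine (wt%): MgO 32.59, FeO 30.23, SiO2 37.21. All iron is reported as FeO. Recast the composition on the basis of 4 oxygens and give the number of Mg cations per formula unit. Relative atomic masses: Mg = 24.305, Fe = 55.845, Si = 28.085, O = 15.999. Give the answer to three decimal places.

1.311 Mg apfu

MgO: 32.59/40.304 = 0.80860 mol → 0.80860 mol Mg, 0.80860 mol O.
FeO: 30.23/71.844 = 0.42077 mol → 0.42077 mol Fe, 0.42077 mol O.
SiO2: 37.21/60.083 = 0.61931 mol → 0.61931 mol Si, 1.23862 mol O.
Total oxygen = 2.46799 mol. Normalization factor = 4/2.46799 = 1.62075.
Mg per 4 O = 0.80860 × 1.62075 = 1.311.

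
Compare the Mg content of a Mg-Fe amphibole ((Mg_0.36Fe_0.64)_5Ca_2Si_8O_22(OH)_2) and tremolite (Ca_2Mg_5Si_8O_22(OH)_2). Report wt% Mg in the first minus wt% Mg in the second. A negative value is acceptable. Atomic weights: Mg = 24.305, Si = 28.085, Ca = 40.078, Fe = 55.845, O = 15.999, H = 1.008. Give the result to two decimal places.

First mineral: 43.749 g Mg in 913.281 g formula = 4.79 wt% Mg.
Second mineral: 121.525 g Mg in 812.353 g formula = 14.96 wt% Mg.
4.79% − 14.96% gives a difference of -10.17 percentage points.

-10.17 percentage points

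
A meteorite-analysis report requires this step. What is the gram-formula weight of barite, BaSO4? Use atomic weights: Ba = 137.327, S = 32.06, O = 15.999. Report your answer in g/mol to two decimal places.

233.38 g/mol

M = 1·137.327 + 1·32.06 + 4·15.999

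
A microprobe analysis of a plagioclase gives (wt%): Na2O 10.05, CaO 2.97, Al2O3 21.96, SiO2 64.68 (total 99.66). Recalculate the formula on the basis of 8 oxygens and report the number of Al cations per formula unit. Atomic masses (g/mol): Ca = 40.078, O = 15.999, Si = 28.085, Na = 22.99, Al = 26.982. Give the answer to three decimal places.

Na2O: 10.05/61.979 = 0.16215 mol → 0.32430 mol Na, 0.16215 mol O.
CaO: 2.97/56.077 = 0.05296 mol → 0.05296 mol Ca, 0.05296 mol O.
Al2O3: 21.96/101.961 = 0.21538 mol → 0.43076 mol Al, 0.64614 mol O.
SiO2: 64.68/60.083 = 1.07651 mol → 1.07651 mol Si, 2.15302 mol O.
Total oxygen = 3.01427 mol. Normalization factor = 8/3.01427 = 2.65404.
Al per 8 O = 0.43076 × 2.65404 = 1.143.

1.143 Al apfu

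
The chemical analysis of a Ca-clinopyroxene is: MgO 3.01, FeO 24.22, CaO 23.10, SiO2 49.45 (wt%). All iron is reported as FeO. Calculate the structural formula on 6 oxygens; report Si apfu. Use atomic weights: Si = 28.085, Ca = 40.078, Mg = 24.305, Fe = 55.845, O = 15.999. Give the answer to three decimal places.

MgO (M=40.304): mol = 0.07468; Mg = 0.07468, O = 0.07468.
FeO (M=71.844): mol = 0.33712; Fe = 0.33712, O = 0.33712.
CaO (M=56.077): mol = 0.41193; Ca = 0.41193, O = 0.41193.
SiO2 (M=60.083): mol = 0.82303; Si = 0.82303, O = 1.64606.
ΣO = 2.46979; factor = 6/ΣO = 2.42936.
Si apfu = 0.82303 × 2.42936 = 1.999.

1.999 Si apfu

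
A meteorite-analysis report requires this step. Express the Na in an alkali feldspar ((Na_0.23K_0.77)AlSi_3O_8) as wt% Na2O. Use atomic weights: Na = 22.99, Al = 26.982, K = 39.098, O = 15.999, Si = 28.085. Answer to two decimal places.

2.60 wt%

Formula mass = 274.622 g/mol.
0.23 Na → 0.1150 mol Na2O per formula unit; M(Na2O) = 61.979, so Na2O mass = 7.128 g.
7.128/274.622 × 100 = 2.60 wt%.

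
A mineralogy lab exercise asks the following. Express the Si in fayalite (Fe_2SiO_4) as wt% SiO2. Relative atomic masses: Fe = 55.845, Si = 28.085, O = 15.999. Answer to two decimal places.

29.49 wt%

Molar mass of Fe_2SiO_4 = 2×55.845 + 1×28.085 + 4×15.999 = 203.771 g/mol.
Each formula unit contains 1 Si, equivalent to 1/1 = 1.0000 mol SiO2.
M(SiO2) = 1×28.085 + 2×15.999 = 60.083 g/mol.
Mass of SiO2 per formula unit = 1.0000 × 60.083 = 60.083 g.
SiO2 wt% = 60.083 / 203.771 × 100 = 29.49%.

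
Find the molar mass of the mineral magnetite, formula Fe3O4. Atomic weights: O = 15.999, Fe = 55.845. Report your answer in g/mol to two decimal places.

M = 3(55.845) + 4(15.999)

231.53 g/mol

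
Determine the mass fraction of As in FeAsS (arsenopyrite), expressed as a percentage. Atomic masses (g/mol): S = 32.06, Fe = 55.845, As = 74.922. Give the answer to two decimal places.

M(FeAsS) = 162.827 g/mol.
As contributes 1 × 74.922 = 74.922 g per mole.
74.922/162.827 = 0.4601 → 46.01%.

46.01 weight percent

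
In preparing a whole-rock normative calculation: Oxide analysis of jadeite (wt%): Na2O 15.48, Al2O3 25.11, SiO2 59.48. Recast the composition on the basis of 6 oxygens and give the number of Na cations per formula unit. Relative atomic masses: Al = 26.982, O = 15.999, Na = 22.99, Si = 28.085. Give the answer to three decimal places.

1.010 Na apfu

Na2O (M=61.979): mol = 0.24976; Na = 0.49952, O = 0.24976.
Al2O3 (M=101.961): mol = 0.24627; Al = 0.49254, O = 0.73881.
SiO2 (M=60.083): mol = 0.98996; Si = 0.98996, O = 1.97992.
ΣO = 2.96849; factor = 6/ΣO = 2.02123.
Na apfu = 0.49952 × 2.02123 = 1.010.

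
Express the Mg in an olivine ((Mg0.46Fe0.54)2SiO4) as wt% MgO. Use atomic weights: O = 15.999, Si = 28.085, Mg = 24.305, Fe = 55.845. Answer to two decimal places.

Molar mass of (Mg0.46Fe0.54)2SiO4 = 0.92*24.305 + 1.08*55.845 + 1*28.085 + 4*15.999 = 174.754 g/mol.
Each formula unit contains 0.92 Mg, equivalent to 0.92/1 = 0.9200 mol MgO.
M(MgO) = 1×24.305 + 1×15.999 = 40.304 g/mol.
Mass of MgO per formula unit = 0.9200 × 40.304 = 37.080 g.
MgO wt% = 37.080 / 174.754 × 100 = 21.22%.

21.22 wt%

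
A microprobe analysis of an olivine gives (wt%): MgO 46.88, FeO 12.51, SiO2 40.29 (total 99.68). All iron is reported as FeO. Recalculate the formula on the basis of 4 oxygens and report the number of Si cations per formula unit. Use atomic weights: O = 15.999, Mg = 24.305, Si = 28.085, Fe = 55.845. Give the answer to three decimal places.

1.001 Si apfu

MgO (M=40.304): mol = 1.16316; Mg = 1.16316, O = 1.16316.
FeO (M=71.844): mol = 0.17413; Fe = 0.17413, O = 0.17413.
SiO2 (M=60.083): mol = 0.67057; Si = 0.67057, O = 1.34114.
ΣO = 2.67843; factor = 4/ΣO = 1.49341.
Si apfu = 0.67057 × 1.49341 = 1.001.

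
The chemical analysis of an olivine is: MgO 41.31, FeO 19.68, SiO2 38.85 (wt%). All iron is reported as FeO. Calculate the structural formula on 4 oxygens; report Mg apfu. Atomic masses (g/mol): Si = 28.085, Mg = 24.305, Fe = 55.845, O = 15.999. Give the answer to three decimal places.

MgO (M=40.304): mol = 1.02496; Mg = 1.02496, O = 1.02496.
FeO (M=71.844): mol = 0.27393; Fe = 0.27393, O = 0.27393.
SiO2 (M=60.083): mol = 0.64661; Si = 0.64661, O = 1.29322.
ΣO = 2.59211; factor = 4/ΣO = 1.54314.
Mg apfu = 1.02496 × 1.54314 = 1.582.

1.582 Mg apfu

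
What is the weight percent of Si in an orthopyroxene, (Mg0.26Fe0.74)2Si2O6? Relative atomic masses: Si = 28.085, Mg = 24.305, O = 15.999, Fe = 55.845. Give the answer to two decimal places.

22.70 mass %

Formula mass = 0.52·24.305 + 1.48·55.845 + 2·28.085 + 6·15.999 = 247.453 g/mol, of which 56.170 g is Si.
So Si makes up 56.170/247.453 = 0.2270 of the mass, i.e. 22.70%.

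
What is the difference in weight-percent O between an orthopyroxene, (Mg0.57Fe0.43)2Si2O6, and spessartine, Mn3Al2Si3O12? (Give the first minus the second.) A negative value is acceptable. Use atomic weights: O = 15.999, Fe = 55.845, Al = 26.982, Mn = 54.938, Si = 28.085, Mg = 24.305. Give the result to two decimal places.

O in (Mg0.57Fe0.43)2Si2O6: molar mass 227.898 g/mol; 6×15.999 = 95.994 g → 42.12 wt%.
O in Mn3Al2Si3O12: molar mass 495.021 g/mol; 12×15.999 = 191.988 g → 38.78 wt%.
Difference = 42.12 − 38.78 = 3.34 percentage points.

3.34 percentage points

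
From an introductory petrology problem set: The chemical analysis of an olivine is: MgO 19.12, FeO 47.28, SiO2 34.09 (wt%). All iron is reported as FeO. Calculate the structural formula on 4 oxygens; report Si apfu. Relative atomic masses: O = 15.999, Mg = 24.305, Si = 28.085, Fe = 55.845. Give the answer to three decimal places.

1.001 Si apfu

MgO: 19.12/40.304 = 0.47439 mol → 0.47439 mol Mg, 0.47439 mol O.
FeO: 47.28/71.844 = 0.65809 mol → 0.65809 mol Fe, 0.65809 mol O.
SiO2: 34.09/60.083 = 0.56738 mol → 0.56738 mol Si, 1.13476 mol O.
Total oxygen = 2.26724 mol. Normalization factor = 4/2.26724 = 1.76426.
Si per 4 O = 0.56738 × 1.76426 = 1.001.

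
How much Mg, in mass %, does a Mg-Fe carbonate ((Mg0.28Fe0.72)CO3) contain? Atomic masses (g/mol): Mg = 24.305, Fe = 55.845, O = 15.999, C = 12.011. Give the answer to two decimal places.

Formula mass = 0.28·24.305 + 0.72·55.845 + 1·12.011 + 3·15.999 = 107.022 g/mol, of which 6.805 g is Mg.
So Mg makes up 6.805/107.022 = 0.0636 of the mass, i.e. 6.36%.

6.36 mass %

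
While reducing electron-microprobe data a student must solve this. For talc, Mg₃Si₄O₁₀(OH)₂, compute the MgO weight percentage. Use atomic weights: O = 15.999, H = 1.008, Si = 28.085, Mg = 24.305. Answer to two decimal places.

Molar mass of Mg₃Si₄O₁₀(OH)₂ = 3·24.305 + 4·28.085 + 12·15.999 + 2·1.008 = 379.259 g/mol.
Each formula unit contains 3 Mg, equivalent to 3/1 = 3.0000 mol MgO.
M(MgO) = 1×24.305 + 1×15.999 = 40.304 g/mol.
Mass of MgO per formula unit = 3.0000 × 40.304 = 120.912 g.
MgO wt% = 120.912 / 379.259 × 100 = 31.88%.

31.88 wt%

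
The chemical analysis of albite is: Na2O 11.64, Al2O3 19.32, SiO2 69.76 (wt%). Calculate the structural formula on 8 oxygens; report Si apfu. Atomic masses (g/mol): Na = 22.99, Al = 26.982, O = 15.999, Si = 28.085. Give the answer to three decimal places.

3.017 Si apfu

Na2O (M=61.979): mol = 0.18781; Na = 0.37562, O = 0.18781.
Al2O3 (M=101.961): mol = 0.18948; Al = 0.37896, O = 0.56844.
SiO2 (M=60.083): mol = 1.16106; Si = 1.16106, O = 2.32212.
ΣO = 3.07837; factor = 8/ΣO = 2.59878.
Si apfu = 1.16106 × 2.59878 = 3.017.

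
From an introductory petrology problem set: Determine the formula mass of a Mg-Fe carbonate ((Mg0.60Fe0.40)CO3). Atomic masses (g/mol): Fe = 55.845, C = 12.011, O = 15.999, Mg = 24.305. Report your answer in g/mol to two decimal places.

96.93 g/mol

M = 0.60·24.305 + 0.40·55.845 + 1·12.011 + 3·15.999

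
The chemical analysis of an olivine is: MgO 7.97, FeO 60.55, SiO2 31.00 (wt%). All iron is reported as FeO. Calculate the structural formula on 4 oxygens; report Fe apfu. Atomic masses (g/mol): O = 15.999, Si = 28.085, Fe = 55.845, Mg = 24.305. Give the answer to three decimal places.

7.97 wt% MgO ÷ 40.304 g/mol = 0.19775 mol, giving 0.19775 Mg and 0.19775 O.
60.55 wt% FeO ÷ 71.844 g/mol = 0.84280 mol, giving 0.84280 Fe and 0.84280 O.
31.00 wt% SiO2 ÷ 60.083 g/mol = 0.51595 mol, giving 0.51595 Si and 1.03190 O.
Oxygen sums to 2.07245; scaling by 4/2.07245 = 1.93008 puts the formula on 4 O.
Fe: 0.84280 × 1.93008 = 1.627 atoms per formula unit.

1.627 Fe apfu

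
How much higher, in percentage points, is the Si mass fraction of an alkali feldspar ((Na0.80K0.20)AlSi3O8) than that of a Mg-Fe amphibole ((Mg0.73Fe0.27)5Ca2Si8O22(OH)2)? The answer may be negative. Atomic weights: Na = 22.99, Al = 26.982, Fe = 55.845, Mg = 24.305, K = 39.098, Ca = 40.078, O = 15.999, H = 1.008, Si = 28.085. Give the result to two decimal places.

M((Na0.80K0.20)AlSi3O8) = 265.441 g/mol, so wt% Si = 84.255/265.441 × 100 = 31.74%.
M((Mg0.73Fe0.27)5Ca2Si8O22(OH)2) = 854.932 g/mol, so wt% Si = 224.680/854.932 × 100 = 26.28%.
31.74 − 26.28 = 5.46 pp.

5.46 percentage points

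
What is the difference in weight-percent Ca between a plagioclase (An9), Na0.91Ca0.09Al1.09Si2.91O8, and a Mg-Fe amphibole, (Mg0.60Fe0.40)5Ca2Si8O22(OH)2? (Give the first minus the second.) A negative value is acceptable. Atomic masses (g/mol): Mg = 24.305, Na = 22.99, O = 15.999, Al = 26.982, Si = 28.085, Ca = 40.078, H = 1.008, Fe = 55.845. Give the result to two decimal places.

-7.79 percentage points

Ca in Na0.91Ca0.09Al1.09Si2.91O8: molar mass 263.658 g/mol; 0.09×40.078 = 3.607 g → 1.37 wt%.
Ca in (Mg0.60Fe0.40)5Ca2Si8O22(OH)2: molar mass 875.433 g/mol; 2×40.078 = 80.156 g → 9.16 wt%.
Difference = 1.37 − 9.16 = -7.79 percentage points.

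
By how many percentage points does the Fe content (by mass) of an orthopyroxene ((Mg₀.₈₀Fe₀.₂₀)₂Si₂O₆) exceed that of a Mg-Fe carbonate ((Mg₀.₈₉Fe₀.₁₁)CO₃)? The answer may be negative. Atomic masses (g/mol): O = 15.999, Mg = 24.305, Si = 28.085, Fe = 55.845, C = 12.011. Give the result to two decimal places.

3.47 percentage points

M((Mg₀.₈₀Fe₀.₂₀)₂Si₂O₆) = 213.390 g/mol, so wt% Fe = 22.338/213.390 × 100 = 10.47%.
M((Mg₀.₈₉Fe₀.₁₁)CO₃) = 87.782 g/mol, so wt% Fe = 6.143/87.782 × 100 = 7.00%.
10.47 − 7.00 = 3.47 pp.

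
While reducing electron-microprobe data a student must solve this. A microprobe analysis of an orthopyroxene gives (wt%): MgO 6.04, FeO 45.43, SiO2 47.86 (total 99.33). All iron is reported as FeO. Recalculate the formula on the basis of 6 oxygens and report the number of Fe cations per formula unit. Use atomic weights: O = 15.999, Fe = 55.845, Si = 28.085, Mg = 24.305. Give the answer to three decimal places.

1.597 Fe apfu

6.04 wt% MgO ÷ 40.304 g/mol = 0.14986 mol, giving 0.14986 Mg and 0.14986 O.
45.43 wt% FeO ÷ 71.844 g/mol = 0.63234 mol, giving 0.63234 Fe and 0.63234 O.
47.86 wt% SiO2 ÷ 60.083 g/mol = 0.79656 mol, giving 0.79656 Si and 1.59312 O.
Oxygen sums to 2.37532; scaling by 6/2.37532 = 2.52598 puts the formula on 6 O.
Fe: 0.63234 × 2.52598 = 1.597 atoms per formula unit.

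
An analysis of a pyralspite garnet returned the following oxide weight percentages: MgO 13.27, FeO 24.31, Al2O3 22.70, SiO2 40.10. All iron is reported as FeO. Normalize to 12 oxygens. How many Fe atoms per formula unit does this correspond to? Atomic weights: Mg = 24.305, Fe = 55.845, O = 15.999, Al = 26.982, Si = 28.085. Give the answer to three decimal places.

13.27 wt% MgO ÷ 40.304 g/mol = 0.32925 mol, giving 0.32925 Mg and 0.32925 O.
24.31 wt% FeO ÷ 71.844 g/mol = 0.33837 mol, giving 0.33837 Fe and 0.33837 O.
22.70 wt% Al2O3 ÷ 101.961 g/mol = 0.22263 mol, giving 0.44526 Al and 0.66789 O.
40.10 wt% SiO2 ÷ 60.083 g/mol = 0.66741 mol, giving 0.66741 Si and 1.33482 O.
Oxygen sums to 2.67033; scaling by 12/2.67033 = 4.49383 puts the formula on 12 O.
Fe: 0.33837 × 4.49383 = 1.521 atoms per formula unit.

1.521 Fe apfu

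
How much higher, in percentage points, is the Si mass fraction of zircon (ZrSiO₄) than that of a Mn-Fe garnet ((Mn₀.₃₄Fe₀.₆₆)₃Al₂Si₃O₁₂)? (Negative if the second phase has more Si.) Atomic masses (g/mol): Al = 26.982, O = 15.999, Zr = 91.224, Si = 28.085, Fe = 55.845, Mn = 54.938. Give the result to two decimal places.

-1.64 percentage points

First mineral: 28.085 g Si in 183.305 g formula = 15.32 wt% Si.
Second mineral: 84.255 g Si in 496.817 g formula = 16.96 wt% Si.
15.32% − 16.96% gives a difference of -1.64 percentage points.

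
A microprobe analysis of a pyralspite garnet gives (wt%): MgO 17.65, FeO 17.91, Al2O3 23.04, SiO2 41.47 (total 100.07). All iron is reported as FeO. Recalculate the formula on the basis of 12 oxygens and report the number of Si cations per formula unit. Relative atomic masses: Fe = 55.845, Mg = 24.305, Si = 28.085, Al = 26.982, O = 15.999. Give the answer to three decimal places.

3.017 Si apfu

MgO: 17.65/40.304 = 0.43792 mol → 0.43792 mol Mg, 0.43792 mol O.
FeO: 17.91/71.844 = 0.24929 mol → 0.24929 mol Fe, 0.24929 mol O.
Al2O3: 23.04/101.961 = 0.22597 mol → 0.45194 mol Al, 0.67791 mol O.
SiO2: 41.47/60.083 = 0.69021 mol → 0.69021 mol Si, 1.38042 mol O.
Total oxygen = 2.74554 mol. Normalization factor = 12/2.74554 = 4.37072.
Si per 12 O = 0.69021 × 4.37072 = 3.017.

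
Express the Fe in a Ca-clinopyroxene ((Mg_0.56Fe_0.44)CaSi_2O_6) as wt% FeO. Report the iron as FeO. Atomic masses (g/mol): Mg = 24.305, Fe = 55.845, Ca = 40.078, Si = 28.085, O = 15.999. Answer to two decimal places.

M((Mg_0.56Fe_0.44)CaSi_2O_6) = 230.425 g/mol; M(FeO) = 71.844 g/mol.
Moles FeO per formula unit = 0.44 Fe ÷ 1 = 0.4400.
FeO fraction = (0.4400 × 71.844) / 230.425 = 31.611/230.425 = 0.1372.

13.72 wt%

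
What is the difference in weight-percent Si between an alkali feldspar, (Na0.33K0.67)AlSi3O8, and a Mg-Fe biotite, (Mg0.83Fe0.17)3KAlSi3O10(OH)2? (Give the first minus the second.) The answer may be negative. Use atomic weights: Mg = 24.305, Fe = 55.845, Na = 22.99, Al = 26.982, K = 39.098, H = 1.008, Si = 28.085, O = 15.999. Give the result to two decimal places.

11.42 percentage points

M((Na0.33K0.67)AlSi3O8) = 273.011 g/mol, so wt% Si = 84.255/273.011 × 100 = 30.86%.
M((Mg0.83Fe0.17)3KAlSi3O10(OH)2) = 433.339 g/mol, so wt% Si = 84.255/433.339 × 100 = 19.44%.
30.86 − 19.44 = 11.42 pp.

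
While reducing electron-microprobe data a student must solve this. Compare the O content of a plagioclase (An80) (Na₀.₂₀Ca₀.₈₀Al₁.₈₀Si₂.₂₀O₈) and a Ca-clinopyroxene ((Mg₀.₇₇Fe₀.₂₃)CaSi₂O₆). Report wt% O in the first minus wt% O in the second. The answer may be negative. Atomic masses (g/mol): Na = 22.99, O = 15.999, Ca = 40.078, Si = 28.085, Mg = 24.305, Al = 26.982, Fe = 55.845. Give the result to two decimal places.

M(Na₀.₂₀Ca₀.₈₀Al₁.₈₀Si₂.₂₀O₈) = 275.007 g/mol, so wt% O = 127.992/275.007 × 100 = 46.54%.
M((Mg₀.₇₇Fe₀.₂₃)CaSi₂O₆) = 223.801 g/mol, so wt% O = 95.994/223.801 × 100 = 42.89%.
46.54 − 42.89 = 3.65 pp.

3.65 percentage points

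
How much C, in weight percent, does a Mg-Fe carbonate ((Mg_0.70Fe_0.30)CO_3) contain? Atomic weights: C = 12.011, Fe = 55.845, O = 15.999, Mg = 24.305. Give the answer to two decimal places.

Formula mass = 0.70·24.305 + 0.30·55.845 + 1·12.011 + 3·15.999 = 93.775 g/mol, of which 12.011 g is C.
So C makes up 12.011/93.775 = 0.1281 of the mass, i.e. 12.81%.

12.81 weight percent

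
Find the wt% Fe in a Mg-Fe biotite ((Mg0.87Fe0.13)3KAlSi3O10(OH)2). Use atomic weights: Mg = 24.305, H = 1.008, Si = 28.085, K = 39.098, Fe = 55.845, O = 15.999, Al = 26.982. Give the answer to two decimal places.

5.07 mass %

Molar mass of (Mg0.87Fe0.13)3KAlSi3O10(OH)2: 2.61·24.305 + 0.39·55.845 + 1·39.098 + 1·26.982 + 3·28.085 + 12·15.999 + 2·1.008 = 429.555 g/mol.
Mass of Fe per formula unit: 0.39 × 55.845 = 21.780 g.
Weight fraction Fe = 21.780 / 429.555 = 0.0507.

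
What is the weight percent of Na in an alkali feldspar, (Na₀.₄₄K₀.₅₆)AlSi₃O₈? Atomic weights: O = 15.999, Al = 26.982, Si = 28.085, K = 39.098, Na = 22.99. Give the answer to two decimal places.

Molar mass of (Na₀.₄₄K₀.₅₆)AlSi₃O₈: 0.44*22.99 + 0.56*39.098 + 1*26.982 + 3*28.085 + 8*15.999 = 271.239 g/mol.
Mass of Na per formula unit: 0.44 × 22.99 = 10.116 g.
Weight fraction Na = 10.116 / 271.239 = 0.0373.

3.73 wt%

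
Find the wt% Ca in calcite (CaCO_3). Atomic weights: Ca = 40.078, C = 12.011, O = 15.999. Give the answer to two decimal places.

M(CaCO_3) = 100.086 g/mol.
Ca contributes 1 × 40.078 = 40.078 g per mole.
40.078/100.086 = 0.4004 → 40.04%.

40.04 mass %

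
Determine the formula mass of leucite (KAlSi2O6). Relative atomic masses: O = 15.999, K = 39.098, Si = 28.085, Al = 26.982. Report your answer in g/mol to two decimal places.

218.24 g/mol

K: 1 × 39.098 = 39.0980
Al: 1 × 26.982 = 26.9820
Si: 2 × 28.085 = 56.1700
O: 6 × 15.999 = 95.9940
Summing the contributions gives the formula mass.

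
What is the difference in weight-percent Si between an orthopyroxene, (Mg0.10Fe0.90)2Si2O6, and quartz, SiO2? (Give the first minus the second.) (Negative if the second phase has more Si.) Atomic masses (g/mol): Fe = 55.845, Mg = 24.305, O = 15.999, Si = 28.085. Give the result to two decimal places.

-24.93 percentage points

Si in (Mg0.10Fe0.90)2Si2O6: molar mass 257.546 g/mol; 2×28.085 = 56.170 g → 21.81 wt%.
Si in SiO2: molar mass 60.083 g/mol; 1×28.085 = 28.085 g → 46.74 wt%.
Difference = 21.81 − 46.74 = -24.93 percentage points.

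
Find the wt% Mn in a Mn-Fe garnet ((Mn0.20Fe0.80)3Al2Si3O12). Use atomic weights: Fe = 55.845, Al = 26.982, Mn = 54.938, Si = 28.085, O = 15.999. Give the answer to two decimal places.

6.63 weight percent

Molar mass of (Mn0.20Fe0.80)3Al2Si3O12: 0.60×54.938 + 2.40×55.845 + 2×26.982 + 3×28.085 + 12×15.999 = 497.198 g/mol.
Mass of Mn per formula unit: 0.60 × 54.938 = 32.963 g.
Weight fraction Mn = 32.963 / 497.198 = 0.0663.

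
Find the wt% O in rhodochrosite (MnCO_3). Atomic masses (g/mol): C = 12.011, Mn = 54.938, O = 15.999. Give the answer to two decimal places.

Formula mass = 1*54.938 + 1*12.011 + 3*15.999 = 114.946 g/mol, of which 47.997 g is O.
So O makes up 47.997/114.946 = 0.4176 of the mass, i.e. 41.76%.

41.76 weight percent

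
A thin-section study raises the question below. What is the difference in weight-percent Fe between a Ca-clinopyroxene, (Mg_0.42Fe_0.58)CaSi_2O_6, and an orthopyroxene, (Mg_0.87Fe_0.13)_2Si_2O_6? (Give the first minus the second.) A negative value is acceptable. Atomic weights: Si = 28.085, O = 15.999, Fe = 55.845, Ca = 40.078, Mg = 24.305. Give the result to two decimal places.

6.84 percentage points

M((Mg_0.42Fe_0.58)CaSi_2O_6) = 234.840 g/mol, so wt% Fe = 32.390/234.840 × 100 = 13.79%.
M((Mg_0.87Fe_0.13)_2Si_2O_6) = 208.974 g/mol, so wt% Fe = 14.520/208.974 × 100 = 6.95%.
13.79 − 6.95 = 6.84 pp.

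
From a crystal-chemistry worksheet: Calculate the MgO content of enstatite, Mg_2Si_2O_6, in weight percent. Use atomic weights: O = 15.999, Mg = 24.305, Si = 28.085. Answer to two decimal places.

40.15 wt%

M(Mg_2Si_2O_6) = 200.774 g/mol; M(MgO) = 40.304 g/mol.
Moles MgO per formula unit = 2 Mg ÷ 1 = 2.0000.
MgO fraction = (2.0000 × 40.304) / 200.774 = 80.608/200.774 = 0.4015.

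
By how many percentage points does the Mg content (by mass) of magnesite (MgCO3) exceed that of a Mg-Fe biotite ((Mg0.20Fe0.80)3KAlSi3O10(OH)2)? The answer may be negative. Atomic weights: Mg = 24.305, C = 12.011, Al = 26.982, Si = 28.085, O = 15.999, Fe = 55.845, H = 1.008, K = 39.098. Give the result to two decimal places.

Mg in MgCO3: molar mass 84.313 g/mol; 1×24.305 = 24.305 g → 28.83 wt%.
Mg in (Mg0.20Fe0.80)3KAlSi3O10(OH)2: molar mass 492.950 g/mol; 0.60×24.305 = 14.583 g → 2.96 wt%.
Difference = 28.83 − 2.96 = 25.87 percentage points.

25.87 percentage points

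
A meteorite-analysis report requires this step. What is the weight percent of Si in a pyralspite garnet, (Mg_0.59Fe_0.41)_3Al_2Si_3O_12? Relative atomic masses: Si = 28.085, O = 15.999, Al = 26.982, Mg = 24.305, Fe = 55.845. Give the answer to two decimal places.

Formula mass = 1.77·24.305 + 1.23·55.845 + 2·26.982 + 3·28.085 + 12·15.999 = 441.916 g/mol, of which 84.255 g is Si.
So Si makes up 84.255/441.916 = 0.1907 of the mass, i.e. 19.07%.

19.07 mass %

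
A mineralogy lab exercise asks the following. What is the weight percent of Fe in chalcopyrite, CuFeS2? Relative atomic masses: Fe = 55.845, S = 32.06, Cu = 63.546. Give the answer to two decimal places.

30.43 mass %

Molar mass of CuFeS2: 1*63.546 + 1*55.845 + 2*32.06 = 183.511 g/mol.
Mass of Fe per formula unit: 1 × 55.845 = 55.845 g.
Weight fraction Fe = 55.845 / 183.511 = 0.3043.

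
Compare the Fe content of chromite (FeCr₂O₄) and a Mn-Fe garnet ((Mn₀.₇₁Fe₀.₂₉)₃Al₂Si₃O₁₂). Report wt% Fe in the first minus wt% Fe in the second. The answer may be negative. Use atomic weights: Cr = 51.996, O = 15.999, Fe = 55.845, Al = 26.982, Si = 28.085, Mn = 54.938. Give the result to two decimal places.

15.15 percentage points

Fe in FeCr₂O₄: molar mass 223.833 g/mol; 1×55.845 = 55.845 g → 24.95 wt%.
Fe in (Mn₀.₇₁Fe₀.₂₉)₃Al₂Si₃O₁₂: molar mass 495.810 g/mol; 0.87×55.845 = 48.585 g → 9.80 wt%.
Difference = 24.95 − 9.80 = 15.15 percentage points.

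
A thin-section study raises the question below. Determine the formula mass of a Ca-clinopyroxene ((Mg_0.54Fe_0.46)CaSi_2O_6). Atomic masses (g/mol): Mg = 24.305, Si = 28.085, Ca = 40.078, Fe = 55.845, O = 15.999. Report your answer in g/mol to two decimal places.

Mg: 0.54 × 24.305 = 13.1247
Fe: 0.46 × 55.845 = 25.6887
Ca: 1 × 40.078 = 40.0780
Si: 2 × 28.085 = 56.1700
O: 6 × 15.999 = 95.9940
Summing the contributions gives the formula mass.

231.06 g/mol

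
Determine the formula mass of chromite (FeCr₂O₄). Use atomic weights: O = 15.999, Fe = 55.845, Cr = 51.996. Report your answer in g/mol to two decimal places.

M = 1·55.845 + 2·51.996 + 4·15.999

223.83 g/mol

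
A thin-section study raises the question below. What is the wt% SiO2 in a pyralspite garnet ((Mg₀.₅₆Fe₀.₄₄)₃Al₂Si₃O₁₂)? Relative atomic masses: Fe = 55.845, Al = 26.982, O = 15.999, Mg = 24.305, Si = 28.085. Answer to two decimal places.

40.53 wt%

M((Mg₀.₅₆Fe₀.₄₄)₃Al₂Si₃O₁₂) = 444.755 g/mol; M(SiO2) = 60.083 g/mol.
Moles SiO2 per formula unit = 3 Si ÷ 1 = 3.0000.
SiO2 fraction = (3.0000 × 60.083) / 444.755 = 180.249/444.755 = 0.4053.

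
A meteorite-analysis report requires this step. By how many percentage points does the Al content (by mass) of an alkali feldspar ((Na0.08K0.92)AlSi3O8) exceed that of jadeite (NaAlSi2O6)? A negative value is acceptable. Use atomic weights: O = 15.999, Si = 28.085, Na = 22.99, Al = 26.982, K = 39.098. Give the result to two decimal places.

-3.61 percentage points

M((Na0.08K0.92)AlSi3O8) = 277.038 g/mol, so wt% Al = 26.982/277.038 × 100 = 9.74%.
M(NaAlSi2O6) = 202.136 g/mol, so wt% Al = 26.982/202.136 × 100 = 13.35%.
9.74 − 13.35 = -3.61 pp.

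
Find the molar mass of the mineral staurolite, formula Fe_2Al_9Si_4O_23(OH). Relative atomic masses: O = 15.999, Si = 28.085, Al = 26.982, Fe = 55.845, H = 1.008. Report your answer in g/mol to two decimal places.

851.85 g/mol

M = 2*55.845 + 9*26.982 + 4*28.085 + 24*15.999 + 1*1.008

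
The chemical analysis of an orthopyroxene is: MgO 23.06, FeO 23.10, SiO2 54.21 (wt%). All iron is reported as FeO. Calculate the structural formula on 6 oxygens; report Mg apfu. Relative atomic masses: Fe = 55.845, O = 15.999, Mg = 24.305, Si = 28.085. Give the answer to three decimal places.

1.272 Mg apfu

MgO (M=40.304): mol = 0.57215; Mg = 0.57215, O = 0.57215.
FeO (M=71.844): mol = 0.32153; Fe = 0.32153, O = 0.32153.
SiO2 (M=60.083): mol = 0.90225; Si = 0.90225, O = 1.80450.
ΣO = 2.69818; factor = 6/ΣO = 2.22372.
Mg apfu = 0.57215 × 2.22372 = 1.272.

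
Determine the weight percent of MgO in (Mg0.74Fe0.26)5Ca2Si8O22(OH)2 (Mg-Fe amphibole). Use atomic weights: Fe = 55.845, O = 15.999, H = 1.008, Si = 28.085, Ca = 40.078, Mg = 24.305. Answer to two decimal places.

Formula mass = 853.355 g/mol.
3.70 Mg → 3.7000 mol MgO per formula unit; M(MgO) = 40.304, so MgO mass = 149.125 g.
149.125/853.355 × 100 = 17.48 wt%.

17.48 wt%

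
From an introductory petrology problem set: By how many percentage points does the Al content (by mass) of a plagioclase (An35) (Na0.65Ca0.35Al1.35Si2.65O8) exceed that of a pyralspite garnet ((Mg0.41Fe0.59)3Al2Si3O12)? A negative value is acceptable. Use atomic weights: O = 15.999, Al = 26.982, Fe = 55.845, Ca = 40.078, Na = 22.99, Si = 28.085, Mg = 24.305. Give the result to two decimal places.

M(Na0.65Ca0.35Al1.35Si2.65O8) = 267.814 g/mol, so wt% Al = 36.426/267.814 × 100 = 13.60%.
M((Mg0.41Fe0.59)3Al2Si3O12) = 458.948 g/mol, so wt% Al = 53.964/458.948 × 100 = 11.76%.
13.60 − 11.76 = 1.84 pp.

1.84 percentage points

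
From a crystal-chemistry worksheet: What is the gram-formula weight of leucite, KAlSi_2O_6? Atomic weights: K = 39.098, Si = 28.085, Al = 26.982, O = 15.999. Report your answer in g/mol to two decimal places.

M = 1·39.098 + 1·26.982 + 2·28.085 + 6·15.999

218.24 g/mol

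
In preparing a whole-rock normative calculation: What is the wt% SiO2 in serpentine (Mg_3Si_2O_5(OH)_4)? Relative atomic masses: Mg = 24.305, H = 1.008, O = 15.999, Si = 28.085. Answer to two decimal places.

43.36 wt%

Formula mass = 277.108 g/mol.
2 Si → 2.0000 mol SiO2 per formula unit; M(SiO2) = 60.083, so SiO2 mass = 120.166 g.
120.166/277.108 × 100 = 43.36 wt%.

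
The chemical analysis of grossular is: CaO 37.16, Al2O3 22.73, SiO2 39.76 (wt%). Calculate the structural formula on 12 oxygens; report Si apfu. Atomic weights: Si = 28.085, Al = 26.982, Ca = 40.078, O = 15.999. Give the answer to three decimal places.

2.991 Si apfu

CaO: 37.16/56.077 = 0.66266 mol → 0.66266 mol Ca, 0.66266 mol O.
Al2O3: 22.73/101.961 = 0.22293 mol → 0.44586 mol Al, 0.66879 mol O.
SiO2: 39.76/60.083 = 0.66175 mol → 0.66175 mol Si, 1.32350 mol O.
Total oxygen = 2.65495 mol. Normalization factor = 12/2.65495 = 4.51986.
Si per 12 O = 0.66175 × 4.51986 = 2.991.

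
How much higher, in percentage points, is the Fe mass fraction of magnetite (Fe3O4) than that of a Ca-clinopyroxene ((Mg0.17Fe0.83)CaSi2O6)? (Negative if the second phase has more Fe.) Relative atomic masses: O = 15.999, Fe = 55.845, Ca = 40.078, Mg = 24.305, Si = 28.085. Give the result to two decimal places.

53.26 percentage points

M(Fe3O4) = 231.531 g/mol, so wt% Fe = 167.535/231.531 × 100 = 72.36%.
M((Mg0.17Fe0.83)CaSi2O6) = 242.725 g/mol, so wt% Fe = 46.351/242.725 × 100 = 19.10%.
72.36 − 19.10 = 53.26 pp.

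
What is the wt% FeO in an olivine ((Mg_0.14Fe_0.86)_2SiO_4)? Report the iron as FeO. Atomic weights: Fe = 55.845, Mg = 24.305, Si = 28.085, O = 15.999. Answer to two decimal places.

63.39 wt%

Formula mass = 194.940 g/mol.
1.72 Fe → 1.7200 mol FeO per formula unit; M(FeO) = 71.844, so FeO mass = 123.572 g.
123.572/194.940 × 100 = 63.39 wt%.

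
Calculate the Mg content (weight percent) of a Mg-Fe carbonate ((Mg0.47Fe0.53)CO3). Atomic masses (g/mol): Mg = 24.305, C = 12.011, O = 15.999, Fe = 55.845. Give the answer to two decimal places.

11.31 weight percent

M((Mg0.47Fe0.53)CO3) = 101.029 g/mol.
Mg contributes 0.47 × 24.305 = 11.423 g per mole.
11.423/101.029 = 0.1131 → 11.31%.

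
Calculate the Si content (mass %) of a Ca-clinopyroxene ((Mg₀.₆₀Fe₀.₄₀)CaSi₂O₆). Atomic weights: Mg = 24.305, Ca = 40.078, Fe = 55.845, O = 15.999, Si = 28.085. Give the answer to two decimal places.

Molar mass of (Mg₀.₆₀Fe₀.₄₀)CaSi₂O₆: 0.60*24.305 + 0.40*55.845 + 1*40.078 + 2*28.085 + 6*15.999 = 229.163 g/mol.
Mass of Si per formula unit: 2 × 28.085 = 56.170 g.
Weight fraction Si = 56.170 / 229.163 = 0.2451.

24.51 mass %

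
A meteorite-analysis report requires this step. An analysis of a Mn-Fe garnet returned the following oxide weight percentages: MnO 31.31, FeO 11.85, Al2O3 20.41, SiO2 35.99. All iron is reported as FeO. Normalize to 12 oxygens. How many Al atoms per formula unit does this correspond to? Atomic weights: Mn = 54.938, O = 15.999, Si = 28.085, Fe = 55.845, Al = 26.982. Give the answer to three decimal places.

1.998 Al apfu

31.31 wt% MnO ÷ 70.937 g/mol = 0.44138 mol, giving 0.44138 Mn and 0.44138 O.
11.85 wt% FeO ÷ 71.844 g/mol = 0.16494 mol, giving 0.16494 Fe and 0.16494 O.
20.41 wt% Al2O3 ÷ 101.961 g/mol = 0.20017 mol, giving 0.40034 Al and 0.60051 O.
35.99 wt% SiO2 ÷ 60.083 g/mol = 0.59900 mol, giving 0.59900 Si and 1.19800 O.
Oxygen sums to 2.40483; scaling by 12/2.40483 = 4.98996 puts the formula on 12 O.
Al: 0.40034 × 4.98996 = 1.998 atoms per formula unit.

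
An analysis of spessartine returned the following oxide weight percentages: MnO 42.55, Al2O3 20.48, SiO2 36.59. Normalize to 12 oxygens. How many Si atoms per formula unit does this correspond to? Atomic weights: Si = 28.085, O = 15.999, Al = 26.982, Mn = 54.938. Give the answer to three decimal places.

MnO: 42.55/70.937 = 0.59983 mol → 0.59983 mol Mn, 0.59983 mol O.
Al2O3: 20.48/101.961 = 0.20086 mol → 0.40172 mol Al, 0.60258 mol O.
SiO2: 36.59/60.083 = 0.60899 mol → 0.60899 mol Si, 1.21798 mol O.
Total oxygen = 2.42039 mol. Normalization factor = 12/2.42039 = 4.95788.
Si per 12 O = 0.60899 × 4.95788 = 3.019.

3.019 Si apfu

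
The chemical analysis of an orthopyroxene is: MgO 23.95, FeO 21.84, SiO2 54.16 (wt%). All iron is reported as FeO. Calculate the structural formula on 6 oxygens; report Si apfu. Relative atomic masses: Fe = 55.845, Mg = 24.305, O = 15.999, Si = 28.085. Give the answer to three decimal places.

23.95 wt% MgO ÷ 40.304 g/mol = 0.59423 mol, giving 0.59423 Mg and 0.59423 O.
21.84 wt% FeO ÷ 71.844 g/mol = 0.30399 mol, giving 0.30399 Fe and 0.30399 O.
54.16 wt% SiO2 ÷ 60.083 g/mol = 0.90142 mol, giving 0.90142 Si and 1.80284 O.
Oxygen sums to 2.70106; scaling by 6/2.70106 = 2.22135 puts the formula on 6 O.
Si: 0.90142 × 2.22135 = 2.002 atoms per formula unit.

2.002 Si apfu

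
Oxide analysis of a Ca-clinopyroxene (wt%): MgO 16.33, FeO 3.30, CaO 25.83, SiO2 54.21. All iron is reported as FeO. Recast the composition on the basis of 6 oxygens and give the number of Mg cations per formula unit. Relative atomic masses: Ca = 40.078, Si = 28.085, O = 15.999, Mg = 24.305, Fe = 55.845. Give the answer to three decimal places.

16.33 wt% MgO ÷ 40.304 g/mol = 0.40517 mol, giving 0.40517 Mg and 0.40517 O.
3.30 wt% FeO ÷ 71.844 g/mol = 0.04593 mol, giving 0.04593 Fe and 0.04593 O.
25.83 wt% CaO ÷ 56.077 g/mol = 0.46062 mol, giving 0.46062 Ca and 0.46062 O.
54.21 wt% SiO2 ÷ 60.083 g/mol = 0.90225 mol, giving 0.90225 Si and 1.80450 O.
Oxygen sums to 2.71622; scaling by 6/2.71622 = 2.20895 puts the formula on 6 O.
Mg: 0.40517 × 2.20895 = 0.895 atoms per formula unit.

0.895 Mg apfu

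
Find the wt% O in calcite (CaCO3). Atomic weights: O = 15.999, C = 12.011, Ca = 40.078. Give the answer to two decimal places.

47.96 mass %

Molar mass of CaCO3: 1·40.078 + 1·12.011 + 3·15.999 = 100.086 g/mol.
Mass of O per formula unit: 3 × 15.999 = 47.997 g.
Weight fraction O = 47.997 / 100.086 = 0.4796.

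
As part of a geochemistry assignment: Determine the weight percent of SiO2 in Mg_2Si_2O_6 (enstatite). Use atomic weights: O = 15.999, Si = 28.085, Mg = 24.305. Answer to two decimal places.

59.85 wt%

Molar mass of Mg_2Si_2O_6 = 2·24.305 + 2·28.085 + 6·15.999 = 200.774 g/mol.
Each formula unit contains 2 Si, equivalent to 2/1 = 2.0000 mol SiO2.
M(SiO2) = 1×28.085 + 2×15.999 = 60.083 g/mol.
Mass of SiO2 per formula unit = 2.0000 × 60.083 = 120.166 g.
SiO2 wt% = 120.166 / 200.774 × 100 = 59.85%.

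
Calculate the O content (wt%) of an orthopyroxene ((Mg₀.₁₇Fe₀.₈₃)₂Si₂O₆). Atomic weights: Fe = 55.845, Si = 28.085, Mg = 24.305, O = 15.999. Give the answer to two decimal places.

37.92 wt%

Formula mass = 0.34·24.305 + 1.66·55.845 + 2·28.085 + 6·15.999 = 253.130 g/mol, of which 95.994 g is O.
So O makes up 95.994/253.130 = 0.3792 of the mass, i.e. 37.92%.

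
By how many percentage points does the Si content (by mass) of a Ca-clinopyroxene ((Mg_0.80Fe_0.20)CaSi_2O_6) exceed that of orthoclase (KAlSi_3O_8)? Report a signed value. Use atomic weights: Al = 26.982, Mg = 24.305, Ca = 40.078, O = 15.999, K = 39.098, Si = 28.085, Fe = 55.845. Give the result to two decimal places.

-5.07 percentage points

First mineral: 56.170 g Si in 222.855 g formula = 25.20 wt% Si.
Second mineral: 84.255 g Si in 278.327 g formula = 30.27 wt% Si.
25.20% − 30.27% gives a difference of -5.07 percentage points.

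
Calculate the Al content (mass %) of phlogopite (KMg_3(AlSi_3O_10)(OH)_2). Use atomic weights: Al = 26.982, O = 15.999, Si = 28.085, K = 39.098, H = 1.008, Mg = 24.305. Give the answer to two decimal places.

M(KMg_3(AlSi_3O_10)(OH)_2) = 417.254 g/mol.
Al contributes 1 × 26.982 = 26.982 g per mole.
26.982/417.254 = 0.0647 → 6.47%.

6.47 mass %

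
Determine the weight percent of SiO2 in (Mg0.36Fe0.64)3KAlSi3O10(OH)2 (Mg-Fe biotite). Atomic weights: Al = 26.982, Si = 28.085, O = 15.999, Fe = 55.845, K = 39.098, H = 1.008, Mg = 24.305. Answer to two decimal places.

37.72 wt%

Formula mass = 477.811 g/mol.
3 Si → 3.0000 mol SiO2 per formula unit; M(SiO2) = 60.083, so SiO2 mass = 180.249 g.
180.249/477.811 × 100 = 37.72 wt%.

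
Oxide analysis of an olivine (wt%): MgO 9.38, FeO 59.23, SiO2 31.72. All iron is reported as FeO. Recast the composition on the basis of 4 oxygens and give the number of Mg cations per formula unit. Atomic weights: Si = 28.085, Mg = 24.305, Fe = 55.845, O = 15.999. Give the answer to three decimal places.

0.441 Mg apfu

MgO: 9.38/40.304 = 0.23273 mol → 0.23273 mol Mg, 0.23273 mol O.
FeO: 59.23/71.844 = 0.82443 mol → 0.82443 mol Fe, 0.82443 mol O.
SiO2: 31.72/60.083 = 0.52794 mol → 0.52794 mol Si, 1.05588 mol O.
Total oxygen = 2.11304 mol. Normalization factor = 4/2.11304 = 1.89301.
Mg per 4 O = 0.23273 × 1.89301 = 0.441.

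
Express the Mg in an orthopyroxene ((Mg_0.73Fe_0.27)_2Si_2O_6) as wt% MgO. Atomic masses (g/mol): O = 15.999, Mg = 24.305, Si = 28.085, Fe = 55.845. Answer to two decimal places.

Molar mass of (Mg_0.73Fe_0.27)_2Si_2O_6 = 1.46*24.305 + 0.54*55.845 + 2*28.085 + 6*15.999 = 217.806 g/mol.
Each formula unit contains 1.46 Mg, equivalent to 1.46/1 = 1.4600 mol MgO.
M(MgO) = 1×24.305 + 1×15.999 = 40.304 g/mol.
Mass of MgO per formula unit = 1.4600 × 40.304 = 58.844 g.
MgO wt% = 58.844 / 217.806 × 100 = 27.02%.

27.02 wt%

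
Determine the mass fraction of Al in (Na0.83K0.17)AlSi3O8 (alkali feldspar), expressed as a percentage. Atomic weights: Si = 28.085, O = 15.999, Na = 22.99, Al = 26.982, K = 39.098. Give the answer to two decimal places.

M((Na0.83K0.17)AlSi3O8) = 264.957 g/mol.
Al contributes 1 × 26.982 = 26.982 g per mole.
26.982/264.957 = 0.1018 → 10.18%.

10.18 weight percent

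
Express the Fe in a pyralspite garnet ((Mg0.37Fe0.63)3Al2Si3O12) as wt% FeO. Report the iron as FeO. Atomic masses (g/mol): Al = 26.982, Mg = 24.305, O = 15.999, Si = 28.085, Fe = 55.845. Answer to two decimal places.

29.34 wt%

M((Mg0.37Fe0.63)3Al2Si3O12) = 462.733 g/mol; M(FeO) = 71.844 g/mol.
Moles FeO per formula unit = 1.89 Fe ÷ 1 = 1.8900.
FeO fraction = (1.8900 × 71.844) / 462.733 = 135.785/462.733 = 0.2934.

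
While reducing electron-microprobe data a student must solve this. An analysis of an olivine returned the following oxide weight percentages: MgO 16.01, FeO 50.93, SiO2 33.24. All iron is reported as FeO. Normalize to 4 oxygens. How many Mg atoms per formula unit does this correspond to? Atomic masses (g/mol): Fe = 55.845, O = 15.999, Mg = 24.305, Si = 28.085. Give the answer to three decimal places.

MgO: 16.01/40.304 = 0.39723 mol → 0.39723 mol Mg, 0.39723 mol O.
FeO: 50.93/71.844 = 0.70890 mol → 0.70890 mol Fe, 0.70890 mol O.
SiO2: 33.24/60.083 = 0.55323 mol → 0.55323 mol Si, 1.10646 mol O.
Total oxygen = 2.21259 mol. Normalization factor = 4/2.21259 = 1.80784.
Mg per 4 O = 0.39723 × 1.80784 = 0.718.

0.718 Mg apfu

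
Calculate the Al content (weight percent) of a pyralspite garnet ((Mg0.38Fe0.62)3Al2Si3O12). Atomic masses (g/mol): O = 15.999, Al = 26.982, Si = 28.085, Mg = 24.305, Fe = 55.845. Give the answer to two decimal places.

Formula mass = 1.14×24.305 + 1.86×55.845 + 2×26.982 + 3×28.085 + 12×15.999 = 461.786 g/mol, of which 53.964 g is Al.
So Al makes up 53.964/461.786 = 0.1169 of the mass, i.e. 11.69%.

11.69 weight percent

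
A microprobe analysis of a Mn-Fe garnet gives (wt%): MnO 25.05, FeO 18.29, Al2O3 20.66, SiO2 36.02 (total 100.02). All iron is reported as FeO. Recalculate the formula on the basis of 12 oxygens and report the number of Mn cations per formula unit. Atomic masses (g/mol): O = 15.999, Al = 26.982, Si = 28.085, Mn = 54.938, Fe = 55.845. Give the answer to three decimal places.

1.755 Mn apfu

MnO (M=70.937): mol = 0.35313; Mn = 0.35313, O = 0.35313.
FeO (M=71.844): mol = 0.25458; Fe = 0.25458, O = 0.25458.
Al2O3 (M=101.961): mol = 0.20263; Al = 0.40526, O = 0.60789.
SiO2 (M=60.083): mol = 0.59950; Si = 0.59950, O = 1.19900.
ΣO = 2.41460; factor = 12/ΣO = 4.96977.
Mn apfu = 0.35313 × 4.96977 = 1.755.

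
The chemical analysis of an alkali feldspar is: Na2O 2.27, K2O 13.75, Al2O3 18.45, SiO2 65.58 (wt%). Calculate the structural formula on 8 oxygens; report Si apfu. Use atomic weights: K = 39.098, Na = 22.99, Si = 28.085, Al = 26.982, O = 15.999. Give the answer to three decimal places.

Na2O (M=61.979): mol = 0.03663; Na = 0.07326, O = 0.03663.
K2O (M=94.195): mol = 0.14597; K = 0.29194, O = 0.14597.
Al2O3 (M=101.961): mol = 0.18095; Al = 0.36190, O = 0.54285.
SiO2 (M=60.083): mol = 1.09149; Si = 1.09149, O = 2.18298.
ΣO = 2.90843; factor = 8/ΣO = 2.75062.
Si apfu = 1.09149 × 2.75062 = 3.002.

3.002 Si apfu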